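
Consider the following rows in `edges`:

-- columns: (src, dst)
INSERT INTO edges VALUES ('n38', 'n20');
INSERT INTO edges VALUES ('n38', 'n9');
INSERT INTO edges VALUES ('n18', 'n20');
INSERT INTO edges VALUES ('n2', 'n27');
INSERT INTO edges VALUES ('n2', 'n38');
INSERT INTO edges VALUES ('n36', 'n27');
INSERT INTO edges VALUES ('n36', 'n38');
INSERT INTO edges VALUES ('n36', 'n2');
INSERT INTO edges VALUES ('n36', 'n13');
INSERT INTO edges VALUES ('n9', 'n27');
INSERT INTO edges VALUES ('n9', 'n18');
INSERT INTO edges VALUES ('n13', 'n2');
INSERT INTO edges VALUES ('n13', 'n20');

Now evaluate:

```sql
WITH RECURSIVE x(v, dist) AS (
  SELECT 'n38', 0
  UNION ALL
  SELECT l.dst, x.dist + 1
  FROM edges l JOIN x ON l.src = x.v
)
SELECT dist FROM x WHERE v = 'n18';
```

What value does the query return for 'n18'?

Base: (n38, dist=0).
Iteration 1: edges from {n38} -> (n20, dist=1), (n9, dist=1).
Iteration 2: edges from {n20,n9} -> (n18, dist=2), (n27, dist=2).
Iteration 3: edges from {n18,n27} -> (n20, dist=3).
Iteration 4: no outgoing edges from {n20}; recursion stops.

2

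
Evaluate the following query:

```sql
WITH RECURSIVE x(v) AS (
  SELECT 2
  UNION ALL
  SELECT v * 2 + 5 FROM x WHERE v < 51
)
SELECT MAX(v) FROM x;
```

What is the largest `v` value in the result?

51

Base: v=2.
Iteration 1: 2 < 51 holds -> v = 2 * 2 + 5 = 9.
Iteration 2: 9 < 51 holds -> v = 9 * 2 + 5 = 23.
Iteration 3: 23 < 51 holds -> v = 23 * 2 + 5 = 51.
Iteration 4: 51 < 51 fails; recursion stops.
v values: 2, 9, 23, 51; the maximum is 51.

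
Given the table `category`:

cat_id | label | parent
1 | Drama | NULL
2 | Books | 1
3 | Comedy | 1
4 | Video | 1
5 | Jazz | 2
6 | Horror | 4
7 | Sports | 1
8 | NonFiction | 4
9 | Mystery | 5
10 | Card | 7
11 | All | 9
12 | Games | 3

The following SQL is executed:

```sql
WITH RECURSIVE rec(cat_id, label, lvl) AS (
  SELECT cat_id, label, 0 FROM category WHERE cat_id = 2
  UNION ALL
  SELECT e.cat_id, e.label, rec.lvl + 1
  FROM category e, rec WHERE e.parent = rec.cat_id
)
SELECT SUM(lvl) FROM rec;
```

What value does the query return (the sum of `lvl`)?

6

Base: cat_id=2 (Books) at lvl 0.
Iteration 1: rows with parent in {2} -> Jazz (id 5, lvl 1).
Iteration 2: rows with parent in {5} -> Mystery (id 9, lvl 2).
Iteration 3: rows with parent in {9} -> All (id 11, lvl 3).
Iteration 4: no rows with parent in {11}; recursion stops.
SUM(lvl) = 0 + 1 + 2 + 3 = 6.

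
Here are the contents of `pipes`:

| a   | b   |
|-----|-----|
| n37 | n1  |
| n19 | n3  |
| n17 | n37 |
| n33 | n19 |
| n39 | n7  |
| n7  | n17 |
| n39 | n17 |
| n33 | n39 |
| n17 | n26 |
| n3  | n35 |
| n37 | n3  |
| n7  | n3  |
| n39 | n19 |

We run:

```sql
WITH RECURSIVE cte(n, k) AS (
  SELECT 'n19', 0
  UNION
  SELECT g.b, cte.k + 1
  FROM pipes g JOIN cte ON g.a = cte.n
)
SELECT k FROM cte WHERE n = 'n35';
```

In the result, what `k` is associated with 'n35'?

2

Base: (n19, k=0).
Iteration 1: edges from {n19} -> (n3, k=1).
Iteration 2: edges from {n3} -> (n35, k=2).
Iteration 3: no outgoing edges from {n35}; recursion stops.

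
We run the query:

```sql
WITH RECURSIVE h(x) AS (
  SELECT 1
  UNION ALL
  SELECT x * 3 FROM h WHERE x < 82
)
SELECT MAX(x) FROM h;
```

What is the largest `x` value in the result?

Base: x=1.
Iteration 1: 1 < 82 holds -> x = 1 * 3 = 3.
Iteration 2: 3 < 82 holds -> x = 3 * 3 = 9.
Iteration 3: 9 < 82 holds -> x = 9 * 3 = 27.
Iteration 4: 27 < 82 holds -> x = 27 * 3 = 81.
Iteration 5: 81 < 82 holds -> x = 81 * 3 = 243.
Iteration 6: 243 < 82 fails; recursion stops.
x values: 1, 3, 9, 27, 81, 243; the maximum is 243.

243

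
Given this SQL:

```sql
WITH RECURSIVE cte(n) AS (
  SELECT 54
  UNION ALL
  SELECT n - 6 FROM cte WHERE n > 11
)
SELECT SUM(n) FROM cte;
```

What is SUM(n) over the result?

Base: n=54.
Iteration 1: 54 > 11 holds -> n = 54 - 6 = 48.
Iteration 2: 48 > 11 holds -> n = 48 - 6 = 42.
Iteration 3: 42 > 11 holds -> n = 42 - 6 = 36.
Iteration 4: 36 > 11 holds -> n = 36 - 6 = 30.
Iteration 5: 30 > 11 holds -> n = 30 - 6 = 24.
Iteration 6: 24 > 11 holds -> n = 24 - 6 = 18.
Iteration 7: 18 > 11 holds -> n = 18 - 6 = 12.
Iteration 8: 12 > 11 holds -> n = 12 - 6 = 6.
Iteration 9: 6 > 11 fails; recursion stops.
SUM(n) = 54 + 48 + 42 + 36 + 30 + 24 + 18 + 12 + 6 = 270.

270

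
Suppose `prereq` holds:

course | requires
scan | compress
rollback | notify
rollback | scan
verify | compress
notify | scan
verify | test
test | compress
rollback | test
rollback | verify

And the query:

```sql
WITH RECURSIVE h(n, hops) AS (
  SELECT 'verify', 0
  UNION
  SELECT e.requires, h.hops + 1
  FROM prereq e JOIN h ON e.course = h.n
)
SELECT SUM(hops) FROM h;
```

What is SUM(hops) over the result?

Base: (verify, hops=0).
Iteration 1: edges from {verify} -> (compress, hops=1), (test, hops=1).
Iteration 2: edges from {compress,test} -> (compress, hops=2).
Iteration 3: no outgoing edges from {compress}; recursion stops.
SUM(hops) = 0 + 1 + 1 + 2 = 4.

4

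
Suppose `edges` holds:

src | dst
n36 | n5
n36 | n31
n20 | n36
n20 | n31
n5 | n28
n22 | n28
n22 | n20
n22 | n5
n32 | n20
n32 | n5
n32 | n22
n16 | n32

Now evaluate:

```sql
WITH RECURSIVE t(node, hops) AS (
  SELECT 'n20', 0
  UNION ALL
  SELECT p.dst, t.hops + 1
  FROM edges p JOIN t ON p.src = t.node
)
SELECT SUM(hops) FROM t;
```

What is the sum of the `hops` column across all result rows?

Base: (n20, hops=0).
Iteration 1: edges from {n20} -> (n31, hops=1), (n36, hops=1).
Iteration 2: edges from {n31,n36} -> (n31, hops=2), (n5, hops=2).
Iteration 3: edges from {n31,n5} -> (n28, hops=3).
Iteration 4: no outgoing edges from {n28}; recursion stops.
SUM(hops) = 0 + 1 + 1 + 2 + 2 + 3 = 9.

9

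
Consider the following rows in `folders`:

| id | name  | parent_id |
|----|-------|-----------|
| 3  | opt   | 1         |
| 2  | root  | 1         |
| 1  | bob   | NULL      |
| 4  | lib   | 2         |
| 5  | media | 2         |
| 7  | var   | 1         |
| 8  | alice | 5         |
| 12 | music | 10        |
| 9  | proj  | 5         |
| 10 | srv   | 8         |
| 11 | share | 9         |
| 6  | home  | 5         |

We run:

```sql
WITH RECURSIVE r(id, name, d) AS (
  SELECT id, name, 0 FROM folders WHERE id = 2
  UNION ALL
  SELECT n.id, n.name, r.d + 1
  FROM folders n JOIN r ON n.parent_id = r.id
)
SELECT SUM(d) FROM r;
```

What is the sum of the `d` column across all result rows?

Base: id=2 (root) at d 0.
Iteration 1: rows with parent_id in {2} -> lib (id 4, d 1), media (id 5, d 1).
Iteration 2: rows with parent_id in {4,5} -> home (id 6, d 2), alice (id 8, d 2), proj (id 9, d 2).
Iteration 3: rows with parent_id in {6,8,9} -> srv (id 10, d 3), share (id 11, d 3).
Iteration 4: rows with parent_id in {10,11} -> music (id 12, d 4).
Iteration 5: no rows with parent_id in {12}; recursion stops.
SUM(d) = 0 + 1 + 1 + 2 + 2 + 2 + 3 + 3 + 4 = 18.

18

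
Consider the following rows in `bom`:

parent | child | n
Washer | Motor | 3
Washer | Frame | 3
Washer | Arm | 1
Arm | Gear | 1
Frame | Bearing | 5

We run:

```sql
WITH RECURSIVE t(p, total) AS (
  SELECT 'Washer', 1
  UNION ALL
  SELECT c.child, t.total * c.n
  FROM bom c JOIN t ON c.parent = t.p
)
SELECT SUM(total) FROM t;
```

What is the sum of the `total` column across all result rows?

24

Base: (Washer, total=1).
Iteration 1: components of {Washer} -> Arm = 1*1 = 1, Frame = 1*3 = 3, Motor = 1*3 = 3.
Iteration 2: components of {Arm,Frame,Motor} -> Bearing = 3*5 = 15, Gear = 1*1 = 1.
Iteration 3: no further components; recursion stops.
SUM(total) = 1 + 3 + 3 + 1 + 15 + 1 = 24.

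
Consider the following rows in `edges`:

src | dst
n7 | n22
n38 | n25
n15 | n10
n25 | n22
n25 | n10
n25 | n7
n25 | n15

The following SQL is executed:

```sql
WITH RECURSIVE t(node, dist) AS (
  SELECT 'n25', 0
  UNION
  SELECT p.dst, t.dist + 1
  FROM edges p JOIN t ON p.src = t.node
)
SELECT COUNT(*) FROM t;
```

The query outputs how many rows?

7

Base: (n25, dist=0).
Iteration 1: edges from {n25} -> (n10, dist=1), (n15, dist=1), (n22, dist=1), (n7, dist=1).
Iteration 2: edges from {n10,n15,n22,n7} -> (n10, dist=2), (n22, dist=2).
Iteration 3: no outgoing edges from {n10,n22}; recursion stops.
Total rows emitted: 7.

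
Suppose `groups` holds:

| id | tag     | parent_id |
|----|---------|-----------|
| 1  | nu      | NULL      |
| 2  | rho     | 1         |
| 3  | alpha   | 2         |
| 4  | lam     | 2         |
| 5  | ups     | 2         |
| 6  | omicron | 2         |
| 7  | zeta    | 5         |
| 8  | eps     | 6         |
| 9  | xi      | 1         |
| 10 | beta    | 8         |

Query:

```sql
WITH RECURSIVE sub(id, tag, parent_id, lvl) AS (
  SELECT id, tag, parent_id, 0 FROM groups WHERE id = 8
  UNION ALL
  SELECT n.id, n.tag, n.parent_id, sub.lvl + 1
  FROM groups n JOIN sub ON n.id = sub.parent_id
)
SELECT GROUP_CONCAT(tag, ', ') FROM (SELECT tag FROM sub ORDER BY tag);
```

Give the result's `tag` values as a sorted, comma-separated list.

eps, nu, omicron, rho

Base: id=8 (eps), parent_id=6, lvl 0.
Iteration 1: join on id=6 -> omicron (id 6, parent_id=2, lvl 1).
Iteration 2: join on id=2 -> rho (id 2, parent_id=1, lvl 2).
Iteration 3: join on id=1 -> nu (id 1, parent_id=NULL, lvl 3).
Iteration 4: parent_id is NULL; no match; recursion stops.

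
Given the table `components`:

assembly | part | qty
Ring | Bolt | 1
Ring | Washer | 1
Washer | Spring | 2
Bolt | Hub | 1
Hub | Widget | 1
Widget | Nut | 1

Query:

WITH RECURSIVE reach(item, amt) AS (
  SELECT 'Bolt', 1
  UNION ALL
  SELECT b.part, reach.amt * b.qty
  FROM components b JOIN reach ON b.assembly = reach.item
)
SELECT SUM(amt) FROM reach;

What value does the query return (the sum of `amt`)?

Base: (Bolt, amt=1).
Iteration 1: components of {Bolt} -> Hub = 1*1 = 1.
Iteration 2: components of {Hub} -> Widget = 1*1 = 1.
Iteration 3: components of {Widget} -> Nut = 1*1 = 1.
Iteration 4: no further components; recursion stops.
SUM(amt) = 1 + 1 + 1 + 1 = 4.

4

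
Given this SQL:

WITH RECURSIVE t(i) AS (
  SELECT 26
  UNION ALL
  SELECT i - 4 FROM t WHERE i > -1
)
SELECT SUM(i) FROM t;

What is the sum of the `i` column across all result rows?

Base: i=26.
Iteration 1: 26 > -1 holds -> i = 26 - 4 = 22.
Iteration 2: 22 > -1 holds -> i = 22 - 4 = 18.
Iteration 3: 18 > -1 holds -> i = 18 - 4 = 14.
Iteration 4: 14 > -1 holds -> i = 14 - 4 = 10.
Iteration 5: 10 > -1 holds -> i = 10 - 4 = 6.
Iteration 6: 6 > -1 holds -> i = 6 - 4 = 2.
Iteration 7: 2 > -1 holds -> i = 2 - 4 = -2.
Iteration 8: -2 > -1 fails; recursion stops.
SUM(i) = 26 + 22 + 18 + 14 + 10 + 6 + 2 + -2 = 96.

96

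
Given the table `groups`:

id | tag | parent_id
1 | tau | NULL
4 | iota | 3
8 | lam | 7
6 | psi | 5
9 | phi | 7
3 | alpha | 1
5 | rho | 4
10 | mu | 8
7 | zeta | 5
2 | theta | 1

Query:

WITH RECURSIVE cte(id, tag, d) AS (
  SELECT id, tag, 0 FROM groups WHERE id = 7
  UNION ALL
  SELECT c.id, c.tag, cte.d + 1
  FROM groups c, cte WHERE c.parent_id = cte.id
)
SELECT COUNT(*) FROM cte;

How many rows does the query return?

4

Base: id=7 (zeta) at d 0.
Iteration 1: rows with parent_id in {7} -> lam (id 8, d 1), phi (id 9, d 1).
Iteration 2: rows with parent_id in {8,9} -> mu (id 10, d 2).
Iteration 3: no rows with parent_id in {10}; recursion stops.
Total rows emitted: 4.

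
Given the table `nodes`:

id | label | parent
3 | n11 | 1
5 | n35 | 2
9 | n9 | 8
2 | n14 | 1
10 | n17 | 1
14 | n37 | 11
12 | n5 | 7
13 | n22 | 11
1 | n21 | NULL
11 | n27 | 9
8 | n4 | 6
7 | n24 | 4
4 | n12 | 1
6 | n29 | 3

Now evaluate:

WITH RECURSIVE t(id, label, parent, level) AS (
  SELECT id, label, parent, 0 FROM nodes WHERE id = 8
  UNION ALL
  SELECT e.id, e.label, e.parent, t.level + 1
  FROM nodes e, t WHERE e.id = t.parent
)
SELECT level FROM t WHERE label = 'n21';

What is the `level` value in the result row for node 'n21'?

Base: id=8 (n4), parent=6, level 0.
Iteration 1: join on id=6 -> n29 (id 6, parent=3, level 1).
Iteration 2: join on id=3 -> n11 (id 3, parent=1, level 2).
Iteration 3: join on id=1 -> n21 (id 1, parent=NULL, level 3).
Iteration 4: parent is NULL; no match; recursion stops.

3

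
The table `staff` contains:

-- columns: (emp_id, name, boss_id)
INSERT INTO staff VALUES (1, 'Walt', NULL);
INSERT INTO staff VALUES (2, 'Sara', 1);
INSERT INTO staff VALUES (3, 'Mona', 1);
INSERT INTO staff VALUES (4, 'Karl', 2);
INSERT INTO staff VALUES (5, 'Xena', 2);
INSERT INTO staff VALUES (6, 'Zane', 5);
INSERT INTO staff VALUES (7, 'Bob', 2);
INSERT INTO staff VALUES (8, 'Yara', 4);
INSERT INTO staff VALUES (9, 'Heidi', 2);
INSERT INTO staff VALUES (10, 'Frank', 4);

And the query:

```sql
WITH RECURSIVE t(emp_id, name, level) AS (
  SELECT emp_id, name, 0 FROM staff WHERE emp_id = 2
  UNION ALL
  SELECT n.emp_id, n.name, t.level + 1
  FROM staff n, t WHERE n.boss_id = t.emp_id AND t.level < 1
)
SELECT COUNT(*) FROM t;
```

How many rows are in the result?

5

Base: emp_id=2 (Sara) at level 0.
Iteration 1: rows with boss_id in {2} -> Karl (id 4, level 1), Xena (id 5, level 1), Bob (id 7, level 1), Heidi (id 9, level 1).
Iteration 2: level < 1 fails for all current rows; recursion stops.
Total rows emitted: 5.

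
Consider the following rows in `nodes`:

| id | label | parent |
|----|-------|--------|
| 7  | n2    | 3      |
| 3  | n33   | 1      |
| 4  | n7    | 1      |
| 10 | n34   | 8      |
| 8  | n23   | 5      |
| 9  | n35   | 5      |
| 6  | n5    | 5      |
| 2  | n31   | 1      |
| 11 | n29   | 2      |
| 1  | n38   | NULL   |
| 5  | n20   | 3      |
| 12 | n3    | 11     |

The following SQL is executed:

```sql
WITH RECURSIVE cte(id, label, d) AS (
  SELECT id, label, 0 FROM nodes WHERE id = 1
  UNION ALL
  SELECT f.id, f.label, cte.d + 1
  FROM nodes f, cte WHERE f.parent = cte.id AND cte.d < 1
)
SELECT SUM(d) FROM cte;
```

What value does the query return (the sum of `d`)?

3

Base: id=1 (n38) at d 0.
Iteration 1: rows with parent in {1} -> n31 (id 2, d 1), n33 (id 3, d 1), n7 (id 4, d 1).
Iteration 2: d < 1 fails for all current rows; recursion stops.
SUM(d) = 0 + 1 + 1 + 1 = 3.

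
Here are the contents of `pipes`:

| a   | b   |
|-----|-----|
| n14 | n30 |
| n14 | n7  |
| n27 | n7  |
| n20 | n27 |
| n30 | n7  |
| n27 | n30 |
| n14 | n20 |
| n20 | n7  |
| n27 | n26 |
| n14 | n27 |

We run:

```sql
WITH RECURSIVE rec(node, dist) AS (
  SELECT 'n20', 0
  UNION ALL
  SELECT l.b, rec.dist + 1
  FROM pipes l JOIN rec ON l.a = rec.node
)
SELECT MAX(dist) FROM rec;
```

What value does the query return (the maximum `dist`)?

3

Base: (n20, dist=0).
Iteration 1: edges from {n20} -> (n27, dist=1), (n7, dist=1).
Iteration 2: edges from {n27,n7} -> (n26, dist=2), (n30, dist=2), (n7, dist=2).
Iteration 3: edges from {n26,n30,n7} -> (n7, dist=3).
Iteration 4: no outgoing edges from {n7}; recursion stops.
dist values: 0, 1, 1, 2, 2, 2, 3; the maximum is 3.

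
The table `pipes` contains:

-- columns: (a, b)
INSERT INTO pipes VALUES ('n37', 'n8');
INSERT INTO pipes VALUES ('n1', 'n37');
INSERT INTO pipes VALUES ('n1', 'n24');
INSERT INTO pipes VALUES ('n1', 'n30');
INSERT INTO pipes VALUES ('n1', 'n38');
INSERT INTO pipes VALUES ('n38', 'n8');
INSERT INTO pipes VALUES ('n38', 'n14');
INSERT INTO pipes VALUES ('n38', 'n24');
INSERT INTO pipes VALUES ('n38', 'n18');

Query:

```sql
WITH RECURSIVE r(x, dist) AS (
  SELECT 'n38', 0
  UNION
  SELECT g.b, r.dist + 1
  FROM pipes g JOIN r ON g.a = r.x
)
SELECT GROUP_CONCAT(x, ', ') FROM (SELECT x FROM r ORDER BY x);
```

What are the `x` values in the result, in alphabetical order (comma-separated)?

Base: (n38, dist=0).
Iteration 1: edges from {n38} -> (n14, dist=1), (n18, dist=1), (n24, dist=1), (n8, dist=1).
Iteration 2: no outgoing edges from {n14,n18,n24,n8}; recursion stops.

n14, n18, n24, n38, n8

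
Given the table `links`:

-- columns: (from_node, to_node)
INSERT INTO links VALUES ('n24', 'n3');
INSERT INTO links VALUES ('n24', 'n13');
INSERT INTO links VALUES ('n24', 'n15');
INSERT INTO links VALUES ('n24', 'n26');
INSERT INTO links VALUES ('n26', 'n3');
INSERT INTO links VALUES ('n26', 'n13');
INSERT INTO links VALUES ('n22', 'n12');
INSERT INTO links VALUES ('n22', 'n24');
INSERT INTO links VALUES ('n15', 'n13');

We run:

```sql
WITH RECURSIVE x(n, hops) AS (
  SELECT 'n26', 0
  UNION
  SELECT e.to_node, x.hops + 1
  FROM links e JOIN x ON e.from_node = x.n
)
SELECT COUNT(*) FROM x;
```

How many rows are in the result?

Base: (n26, hops=0).
Iteration 1: edges from {n26} -> (n13, hops=1), (n3, hops=1).
Iteration 2: no outgoing edges from {n13,n3}; recursion stops.
Total rows emitted: 3.

3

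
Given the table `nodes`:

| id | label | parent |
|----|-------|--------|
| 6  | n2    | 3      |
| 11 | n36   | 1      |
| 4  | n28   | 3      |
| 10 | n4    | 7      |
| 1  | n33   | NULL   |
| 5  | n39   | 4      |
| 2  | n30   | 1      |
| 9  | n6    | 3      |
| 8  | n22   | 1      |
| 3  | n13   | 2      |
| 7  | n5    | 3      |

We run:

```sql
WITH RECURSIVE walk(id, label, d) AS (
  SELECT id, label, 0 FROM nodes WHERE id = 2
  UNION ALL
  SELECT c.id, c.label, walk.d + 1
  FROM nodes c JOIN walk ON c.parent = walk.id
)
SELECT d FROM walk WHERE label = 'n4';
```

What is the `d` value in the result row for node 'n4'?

Base: id=2 (n30) at d 0.
Iteration 1: rows with parent in {2} -> n13 (id 3, d 1).
Iteration 2: rows with parent in {3} -> n28 (id 4, d 2), n2 (id 6, d 2), n5 (id 7, d 2), n6 (id 9, d 2).
Iteration 3: rows with parent in {4,6,7,9} -> n39 (id 5, d 3), n4 (id 10, d 3).
Iteration 4: no rows with parent in {5,10}; recursion stops.

3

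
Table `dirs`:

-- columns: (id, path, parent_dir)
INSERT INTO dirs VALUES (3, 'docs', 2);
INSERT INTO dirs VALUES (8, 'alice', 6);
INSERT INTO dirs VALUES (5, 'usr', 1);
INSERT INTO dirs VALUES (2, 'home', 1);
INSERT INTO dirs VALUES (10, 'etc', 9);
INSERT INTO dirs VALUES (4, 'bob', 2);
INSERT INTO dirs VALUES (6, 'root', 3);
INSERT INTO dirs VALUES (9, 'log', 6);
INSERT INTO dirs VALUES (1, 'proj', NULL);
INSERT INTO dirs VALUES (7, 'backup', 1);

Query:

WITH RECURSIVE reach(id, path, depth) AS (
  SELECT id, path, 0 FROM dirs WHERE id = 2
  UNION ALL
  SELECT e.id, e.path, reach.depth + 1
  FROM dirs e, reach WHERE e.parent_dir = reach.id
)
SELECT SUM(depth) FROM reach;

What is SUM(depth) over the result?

Base: id=2 (home) at depth 0.
Iteration 1: rows with parent_dir in {2} -> docs (id 3, depth 1), bob (id 4, depth 1).
Iteration 2: rows with parent_dir in {3,4} -> root (id 6, depth 2).
Iteration 3: rows with parent_dir in {6} -> alice (id 8, depth 3), log (id 9, depth 3).
Iteration 4: rows with parent_dir in {8,9} -> etc (id 10, depth 4).
Iteration 5: no rows with parent_dir in {10}; recursion stops.
SUM(depth) = 0 + 1 + 1 + 2 + 3 + 3 + 4 = 14.

14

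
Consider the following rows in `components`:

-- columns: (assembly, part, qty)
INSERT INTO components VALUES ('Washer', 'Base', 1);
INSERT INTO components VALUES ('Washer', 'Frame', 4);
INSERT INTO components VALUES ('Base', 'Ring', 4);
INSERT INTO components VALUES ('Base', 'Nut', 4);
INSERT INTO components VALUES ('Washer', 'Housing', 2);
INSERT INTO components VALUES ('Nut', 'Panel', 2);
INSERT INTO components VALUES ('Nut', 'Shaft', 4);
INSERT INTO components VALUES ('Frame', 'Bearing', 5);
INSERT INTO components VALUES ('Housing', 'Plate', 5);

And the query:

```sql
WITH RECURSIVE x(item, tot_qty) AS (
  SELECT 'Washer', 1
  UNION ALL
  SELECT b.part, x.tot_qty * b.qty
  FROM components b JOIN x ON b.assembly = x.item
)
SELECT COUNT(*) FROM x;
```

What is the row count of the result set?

Base: (Washer, tot_qty=1).
Iteration 1: components of {Washer} -> Base = 1*1 = 1, Frame = 1*4 = 4, Housing = 1*2 = 2.
Iteration 2: components of {Base,Frame,Housing} -> Bearing = 4*5 = 20, Nut = 1*4 = 4, Plate = 2*5 = 10, Ring = 1*4 = 4.
Iteration 3: components of {Bearing,Nut,Plate,Ring} -> Panel = 4*2 = 8, Shaft = 4*4 = 16.
Iteration 4: no further components; recursion stops.
Total rows emitted: 10.

10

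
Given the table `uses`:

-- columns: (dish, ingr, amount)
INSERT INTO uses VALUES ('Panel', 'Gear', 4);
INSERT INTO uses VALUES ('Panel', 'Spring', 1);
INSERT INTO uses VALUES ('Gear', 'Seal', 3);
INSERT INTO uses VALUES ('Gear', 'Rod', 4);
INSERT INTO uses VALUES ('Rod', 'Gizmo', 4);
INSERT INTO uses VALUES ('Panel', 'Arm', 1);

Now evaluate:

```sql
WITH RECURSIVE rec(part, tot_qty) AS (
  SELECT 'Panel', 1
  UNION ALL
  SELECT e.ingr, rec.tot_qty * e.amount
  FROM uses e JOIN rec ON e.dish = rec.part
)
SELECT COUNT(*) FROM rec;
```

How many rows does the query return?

Base: (Panel, tot_qty=1).
Iteration 1: components of {Panel} -> Arm = 1*1 = 1, Gear = 1*4 = 4, Spring = 1*1 = 1.
Iteration 2: components of {Arm,Gear,Spring} -> Rod = 4*4 = 16, Seal = 4*3 = 12.
Iteration 3: components of {Rod,Seal} -> Gizmo = 16*4 = 64.
Iteration 4: no further components; recursion stops.
Total rows emitted: 7.

7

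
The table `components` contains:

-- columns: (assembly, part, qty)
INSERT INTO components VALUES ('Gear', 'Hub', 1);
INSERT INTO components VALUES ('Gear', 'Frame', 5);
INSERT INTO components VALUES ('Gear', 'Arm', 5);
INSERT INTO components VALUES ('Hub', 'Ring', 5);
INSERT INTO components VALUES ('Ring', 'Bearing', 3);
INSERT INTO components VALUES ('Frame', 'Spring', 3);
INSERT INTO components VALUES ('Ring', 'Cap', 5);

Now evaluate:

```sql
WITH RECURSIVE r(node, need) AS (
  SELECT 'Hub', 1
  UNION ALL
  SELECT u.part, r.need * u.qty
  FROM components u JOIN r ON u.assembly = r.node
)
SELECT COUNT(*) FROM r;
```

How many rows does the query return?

Base: (Hub, need=1).
Iteration 1: components of {Hub} -> Ring = 1*5 = 5.
Iteration 2: components of {Ring} -> Bearing = 5*3 = 15, Cap = 5*5 = 25.
Iteration 3: no further components; recursion stops.
Total rows emitted: 4.

4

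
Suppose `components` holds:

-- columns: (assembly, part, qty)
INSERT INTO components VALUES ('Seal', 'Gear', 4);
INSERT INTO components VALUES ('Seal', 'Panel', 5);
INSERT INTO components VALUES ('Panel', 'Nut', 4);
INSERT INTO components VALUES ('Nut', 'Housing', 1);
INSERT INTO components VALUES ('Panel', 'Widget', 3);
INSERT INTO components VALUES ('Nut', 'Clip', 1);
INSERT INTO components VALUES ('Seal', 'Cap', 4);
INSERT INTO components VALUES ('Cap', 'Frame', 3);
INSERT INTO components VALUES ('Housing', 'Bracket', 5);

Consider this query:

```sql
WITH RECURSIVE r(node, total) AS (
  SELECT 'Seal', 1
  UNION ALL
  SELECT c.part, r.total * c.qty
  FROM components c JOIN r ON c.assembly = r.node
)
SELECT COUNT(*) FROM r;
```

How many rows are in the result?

Base: (Seal, total=1).
Iteration 1: components of {Seal} -> Cap = 1*4 = 4, Gear = 1*4 = 4, Panel = 1*5 = 5.
Iteration 2: components of {Cap,Gear,Panel} -> Frame = 4*3 = 12, Nut = 5*4 = 20, Widget = 5*3 = 15.
Iteration 3: components of {Frame,Nut,Widget} -> Clip = 20*1 = 20, Housing = 20*1 = 20.
Iteration 4: components of {Clip,Housing} -> Bracket = 20*5 = 100.
Iteration 5: no further components; recursion stops.
Total rows emitted: 10.

10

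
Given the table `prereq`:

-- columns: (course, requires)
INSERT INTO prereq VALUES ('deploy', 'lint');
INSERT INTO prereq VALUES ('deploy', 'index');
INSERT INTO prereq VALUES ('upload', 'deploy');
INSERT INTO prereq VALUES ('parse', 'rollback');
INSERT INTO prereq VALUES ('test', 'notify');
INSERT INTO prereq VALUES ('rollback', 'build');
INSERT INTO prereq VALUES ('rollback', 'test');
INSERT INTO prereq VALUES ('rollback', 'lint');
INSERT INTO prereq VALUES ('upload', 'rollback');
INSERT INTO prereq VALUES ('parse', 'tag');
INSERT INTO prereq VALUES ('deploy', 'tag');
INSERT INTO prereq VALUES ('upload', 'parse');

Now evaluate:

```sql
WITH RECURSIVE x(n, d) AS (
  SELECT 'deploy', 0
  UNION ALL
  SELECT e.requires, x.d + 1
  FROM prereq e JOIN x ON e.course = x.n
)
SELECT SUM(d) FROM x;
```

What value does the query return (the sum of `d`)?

Base: (deploy, d=0).
Iteration 1: edges from {deploy} -> (index, d=1), (lint, d=1), (tag, d=1).
Iteration 2: no outgoing edges from {index,lint,tag}; recursion stops.
SUM(d) = 0 + 1 + 1 + 1 = 3.

3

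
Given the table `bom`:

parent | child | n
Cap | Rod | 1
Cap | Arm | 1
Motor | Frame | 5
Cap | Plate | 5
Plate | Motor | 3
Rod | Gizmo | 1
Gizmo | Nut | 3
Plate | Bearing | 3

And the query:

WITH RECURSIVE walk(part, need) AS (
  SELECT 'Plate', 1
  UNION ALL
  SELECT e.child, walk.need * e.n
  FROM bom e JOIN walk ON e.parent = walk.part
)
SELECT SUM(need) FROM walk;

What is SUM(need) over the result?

22

Base: (Plate, need=1).
Iteration 1: components of {Plate} -> Bearing = 1*3 = 3, Motor = 1*3 = 3.
Iteration 2: components of {Bearing,Motor} -> Frame = 3*5 = 15.
Iteration 3: no further components; recursion stops.
SUM(need) = 1 + 3 + 3 + 15 = 22.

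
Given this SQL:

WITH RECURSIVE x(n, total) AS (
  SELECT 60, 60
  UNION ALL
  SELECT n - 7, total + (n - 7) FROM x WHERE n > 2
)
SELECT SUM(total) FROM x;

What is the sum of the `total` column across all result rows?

Base: n=60, total=60.
Iteration 1: 60 > 2 holds -> n = 60 - 7 = 53, total = 60 + 53 = 113.
Iteration 2: 53 > 2 holds -> n = 53 - 7 = 46, total = 113 + 46 = 159.
Iteration 3: 46 > 2 holds -> n = 46 - 7 = 39, total = 159 + 39 = 198.
Iteration 4: 39 > 2 holds -> n = 39 - 7 = 32, total = 198 + 32 = 230.
Iteration 5: 32 > 2 holds -> n = 32 - 7 = 25, total = 230 + 25 = 255.
Iteration 6: 25 > 2 holds -> n = 25 - 7 = 18, total = 255 + 18 = 273.
Iteration 7: 18 > 2 holds -> n = 18 - 7 = 11, total = 273 + 11 = 284.
Iteration 8: 11 > 2 holds -> n = 11 - 7 = 4, total = 284 + 4 = 288.
Iteration 9: 4 > 2 holds -> n = 4 - 7 = -3, total = 288 + -3 = 285.
Iteration 10: -3 > 2 fails; recursion stops.
SUM(total) = 60 + 113 + 159 + 198 + 230 + 255 + 273 + 284 + 288 + 285 = 2145.

2145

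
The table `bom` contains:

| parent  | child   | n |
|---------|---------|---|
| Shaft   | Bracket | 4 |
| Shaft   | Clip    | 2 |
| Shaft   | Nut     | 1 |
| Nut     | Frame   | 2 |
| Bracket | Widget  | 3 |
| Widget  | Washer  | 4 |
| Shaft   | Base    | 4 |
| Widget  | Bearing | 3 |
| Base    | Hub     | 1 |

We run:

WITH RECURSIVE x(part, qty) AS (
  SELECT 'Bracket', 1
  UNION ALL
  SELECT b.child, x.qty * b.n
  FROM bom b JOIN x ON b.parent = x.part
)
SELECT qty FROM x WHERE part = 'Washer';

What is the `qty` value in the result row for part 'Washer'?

12

Base: (Bracket, qty=1).
Iteration 1: components of {Bracket} -> Widget = 1*3 = 3.
Iteration 2: components of {Widget} -> Bearing = 3*3 = 9, Washer = 3*4 = 12.
Iteration 3: no further components; recursion stops.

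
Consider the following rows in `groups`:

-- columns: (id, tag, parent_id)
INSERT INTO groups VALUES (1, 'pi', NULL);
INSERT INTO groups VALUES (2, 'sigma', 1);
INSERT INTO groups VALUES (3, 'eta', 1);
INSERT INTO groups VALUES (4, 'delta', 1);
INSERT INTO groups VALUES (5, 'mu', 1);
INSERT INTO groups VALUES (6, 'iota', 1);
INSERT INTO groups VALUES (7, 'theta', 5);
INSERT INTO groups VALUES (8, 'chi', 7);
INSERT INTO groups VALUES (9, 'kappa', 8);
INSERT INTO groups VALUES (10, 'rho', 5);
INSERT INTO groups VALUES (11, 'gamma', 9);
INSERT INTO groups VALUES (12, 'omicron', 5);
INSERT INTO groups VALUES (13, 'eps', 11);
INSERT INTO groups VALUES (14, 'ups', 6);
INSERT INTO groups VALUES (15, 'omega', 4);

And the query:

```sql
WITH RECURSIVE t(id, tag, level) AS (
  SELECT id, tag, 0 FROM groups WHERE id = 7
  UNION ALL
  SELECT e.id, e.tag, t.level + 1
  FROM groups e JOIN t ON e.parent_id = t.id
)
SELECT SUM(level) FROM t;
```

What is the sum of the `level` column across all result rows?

Base: id=7 (theta) at level 0.
Iteration 1: rows with parent_id in {7} -> chi (id 8, level 1).
Iteration 2: rows with parent_id in {8} -> kappa (id 9, level 2).
Iteration 3: rows with parent_id in {9} -> gamma (id 11, level 3).
Iteration 4: rows with parent_id in {11} -> eps (id 13, level 4).
Iteration 5: no rows with parent_id in {13}; recursion stops.
SUM(level) = 0 + 1 + 2 + 3 + 4 = 10.

10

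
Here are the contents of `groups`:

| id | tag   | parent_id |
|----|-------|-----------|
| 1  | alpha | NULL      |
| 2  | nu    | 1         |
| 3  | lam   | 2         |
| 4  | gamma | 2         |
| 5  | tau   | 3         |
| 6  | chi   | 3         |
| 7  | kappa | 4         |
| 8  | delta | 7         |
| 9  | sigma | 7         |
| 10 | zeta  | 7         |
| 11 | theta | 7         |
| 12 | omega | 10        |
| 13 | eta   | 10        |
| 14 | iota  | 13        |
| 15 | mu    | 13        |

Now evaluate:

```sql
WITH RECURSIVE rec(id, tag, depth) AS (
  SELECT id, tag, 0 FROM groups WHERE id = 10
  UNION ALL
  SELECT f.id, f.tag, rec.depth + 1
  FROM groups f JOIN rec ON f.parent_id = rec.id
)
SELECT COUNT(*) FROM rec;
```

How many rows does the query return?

5

Base: id=10 (zeta) at depth 0.
Iteration 1: rows with parent_id in {10} -> omega (id 12, depth 1), eta (id 13, depth 1).
Iteration 2: rows with parent_id in {12,13} -> iota (id 14, depth 2), mu (id 15, depth 2).
Iteration 3: no rows with parent_id in {14,15}; recursion stops.
Total rows emitted: 5.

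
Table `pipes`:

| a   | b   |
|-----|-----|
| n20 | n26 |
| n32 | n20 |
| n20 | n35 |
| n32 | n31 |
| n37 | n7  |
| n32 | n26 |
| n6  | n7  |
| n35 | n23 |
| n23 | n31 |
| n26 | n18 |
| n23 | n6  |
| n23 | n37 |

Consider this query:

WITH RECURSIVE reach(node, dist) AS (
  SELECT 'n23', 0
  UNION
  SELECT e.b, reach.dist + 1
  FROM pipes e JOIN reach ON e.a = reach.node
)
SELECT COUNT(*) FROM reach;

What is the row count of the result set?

5

Base: (n23, dist=0).
Iteration 1: edges from {n23} -> (n31, dist=1), (n37, dist=1), (n6, dist=1).
Iteration 2: edges from {n31,n37,n6} -> (n7, dist=2). [UNION drops 1 duplicate row(s)]
Iteration 3: no outgoing edges from {n7}; recursion stops.
Total rows emitted: 5.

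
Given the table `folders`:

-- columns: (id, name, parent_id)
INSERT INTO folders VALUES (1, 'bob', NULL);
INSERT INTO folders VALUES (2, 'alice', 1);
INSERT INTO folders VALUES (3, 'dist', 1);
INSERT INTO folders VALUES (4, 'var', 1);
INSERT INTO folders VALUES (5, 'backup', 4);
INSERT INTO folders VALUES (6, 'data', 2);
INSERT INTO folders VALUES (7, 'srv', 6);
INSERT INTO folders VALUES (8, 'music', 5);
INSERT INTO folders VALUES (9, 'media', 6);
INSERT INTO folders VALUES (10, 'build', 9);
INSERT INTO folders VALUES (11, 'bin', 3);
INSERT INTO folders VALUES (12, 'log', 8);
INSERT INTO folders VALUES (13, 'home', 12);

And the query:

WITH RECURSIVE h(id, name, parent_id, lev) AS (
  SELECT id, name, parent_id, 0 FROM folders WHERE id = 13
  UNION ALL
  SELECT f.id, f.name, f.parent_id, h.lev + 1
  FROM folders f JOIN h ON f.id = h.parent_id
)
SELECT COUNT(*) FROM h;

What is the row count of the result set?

Base: id=13 (home), parent_id=12, lev 0.
Iteration 1: join on id=12 -> log (id 12, parent_id=8, lev 1).
Iteration 2: join on id=8 -> music (id 8, parent_id=5, lev 2).
Iteration 3: join on id=5 -> backup (id 5, parent_id=4, lev 3).
Iteration 4: join on id=4 -> var (id 4, parent_id=1, lev 4).
Iteration 5: join on id=1 -> bob (id 1, parent_id=NULL, lev 5).
Iteration 6: parent_id is NULL; no match; recursion stops.
Total rows emitted: 6.

6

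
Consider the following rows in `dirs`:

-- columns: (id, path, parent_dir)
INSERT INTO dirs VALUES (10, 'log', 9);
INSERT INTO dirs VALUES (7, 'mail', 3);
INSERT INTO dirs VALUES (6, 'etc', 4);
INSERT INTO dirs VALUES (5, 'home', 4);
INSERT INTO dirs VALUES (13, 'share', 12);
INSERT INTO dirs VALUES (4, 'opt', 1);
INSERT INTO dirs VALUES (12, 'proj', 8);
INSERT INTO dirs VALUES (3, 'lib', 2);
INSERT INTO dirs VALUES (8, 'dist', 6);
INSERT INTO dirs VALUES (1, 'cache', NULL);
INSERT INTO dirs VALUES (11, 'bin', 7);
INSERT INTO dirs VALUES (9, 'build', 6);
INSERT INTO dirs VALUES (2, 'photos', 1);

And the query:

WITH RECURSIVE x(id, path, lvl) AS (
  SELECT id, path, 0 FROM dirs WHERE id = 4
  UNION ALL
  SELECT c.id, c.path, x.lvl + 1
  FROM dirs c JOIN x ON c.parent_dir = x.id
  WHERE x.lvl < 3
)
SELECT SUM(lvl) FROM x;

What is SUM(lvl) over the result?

Base: id=4 (opt) at lvl 0.
Iteration 1: rows with parent_dir in {4} -> home (id 5, lvl 1), etc (id 6, lvl 1).
Iteration 2: rows with parent_dir in {5,6} -> dist (id 8, lvl 2), build (id 9, lvl 2).
Iteration 3: rows with parent_dir in {8,9} -> log (id 10, lvl 3), proj (id 12, lvl 3).
Iteration 4: lvl < 3 fails for all current rows; recursion stops.
SUM(lvl) = 0 + 1 + 1 + 2 + 2 + 3 + 3 = 12.

12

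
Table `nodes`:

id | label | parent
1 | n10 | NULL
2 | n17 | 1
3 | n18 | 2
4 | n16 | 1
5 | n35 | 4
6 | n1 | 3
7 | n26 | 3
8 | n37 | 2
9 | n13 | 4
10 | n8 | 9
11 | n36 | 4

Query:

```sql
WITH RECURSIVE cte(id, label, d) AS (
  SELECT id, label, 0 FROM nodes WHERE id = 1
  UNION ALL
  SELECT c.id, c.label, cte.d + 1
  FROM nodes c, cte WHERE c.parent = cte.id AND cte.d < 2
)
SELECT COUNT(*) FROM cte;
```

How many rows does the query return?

Base: id=1 (n10) at d 0.
Iteration 1: rows with parent in {1} -> n17 (id 2, d 1), n16 (id 4, d 1).
Iteration 2: rows with parent in {2,4} -> n18 (id 3, d 2), n35 (id 5, d 2), n37 (id 8, d 2), n13 (id 9, d 2), n36 (id 11, d 2).
Iteration 3: d < 2 fails for all current rows; recursion stops.
Total rows emitted: 8.

8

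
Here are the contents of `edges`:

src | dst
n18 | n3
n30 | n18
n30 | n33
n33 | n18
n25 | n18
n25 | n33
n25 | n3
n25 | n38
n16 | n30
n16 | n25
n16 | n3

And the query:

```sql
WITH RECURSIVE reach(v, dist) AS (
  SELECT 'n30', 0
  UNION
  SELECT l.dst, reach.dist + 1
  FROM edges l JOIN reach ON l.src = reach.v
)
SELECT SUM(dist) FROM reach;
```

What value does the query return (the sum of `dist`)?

9

Base: (n30, dist=0).
Iteration 1: edges from {n30} -> (n18, dist=1), (n33, dist=1).
Iteration 2: edges from {n18,n33} -> (n18, dist=2), (n3, dist=2).
Iteration 3: edges from {n18,n3} -> (n3, dist=3).
Iteration 4: no outgoing edges from {n3}; recursion stops.
SUM(dist) = 0 + 1 + 1 + 2 + 2 + 3 = 9.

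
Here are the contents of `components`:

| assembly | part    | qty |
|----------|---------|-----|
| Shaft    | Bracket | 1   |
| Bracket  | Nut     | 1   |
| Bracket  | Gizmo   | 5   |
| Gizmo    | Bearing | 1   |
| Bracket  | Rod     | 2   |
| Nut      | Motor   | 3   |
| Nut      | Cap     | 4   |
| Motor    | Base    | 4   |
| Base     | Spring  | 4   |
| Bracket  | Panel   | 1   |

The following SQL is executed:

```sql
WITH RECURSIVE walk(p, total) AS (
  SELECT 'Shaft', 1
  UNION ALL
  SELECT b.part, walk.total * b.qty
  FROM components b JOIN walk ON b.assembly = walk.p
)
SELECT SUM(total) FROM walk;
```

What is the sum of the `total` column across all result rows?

Base: (Shaft, total=1).
Iteration 1: components of {Shaft} -> Bracket = 1*1 = 1.
Iteration 2: components of {Bracket} -> Gizmo = 1*5 = 5, Nut = 1*1 = 1, Panel = 1*1 = 1, Rod = 1*2 = 2.
Iteration 3: components of {Gizmo,Nut,Panel,Rod} -> Bearing = 5*1 = 5, Cap = 1*4 = 4, Motor = 1*3 = 3.
Iteration 4: components of {Bearing,Cap,Motor} -> Base = 3*4 = 12.
Iteration 5: components of {Base} -> Spring = 12*4 = 48.
Iteration 6: no further components; recursion stops.
SUM(total) = 1 + 1 + 1 + 5 + 2 + 1 + 3 + 4 + 5 + 12 + 48 = 83.

83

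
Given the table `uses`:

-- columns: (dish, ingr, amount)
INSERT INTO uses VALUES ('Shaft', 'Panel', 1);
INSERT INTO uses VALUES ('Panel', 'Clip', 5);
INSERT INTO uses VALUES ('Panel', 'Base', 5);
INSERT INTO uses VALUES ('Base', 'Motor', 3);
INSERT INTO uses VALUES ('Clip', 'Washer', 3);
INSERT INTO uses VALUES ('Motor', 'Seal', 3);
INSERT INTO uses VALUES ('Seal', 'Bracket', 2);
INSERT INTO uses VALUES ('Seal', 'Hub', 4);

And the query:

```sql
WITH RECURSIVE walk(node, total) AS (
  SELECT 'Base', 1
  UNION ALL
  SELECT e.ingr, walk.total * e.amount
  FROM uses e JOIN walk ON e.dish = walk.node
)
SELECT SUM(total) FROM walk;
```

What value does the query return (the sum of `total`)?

Base: (Base, total=1).
Iteration 1: components of {Base} -> Motor = 1*3 = 3.
Iteration 2: components of {Motor} -> Seal = 3*3 = 9.
Iteration 3: components of {Seal} -> Bracket = 9*2 = 18, Hub = 9*4 = 36.
Iteration 4: no further components; recursion stops.
SUM(total) = 1 + 3 + 9 + 18 + 36 = 67.

67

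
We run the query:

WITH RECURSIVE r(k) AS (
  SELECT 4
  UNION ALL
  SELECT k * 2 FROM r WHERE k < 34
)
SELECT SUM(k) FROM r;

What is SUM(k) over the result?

Base: k=4.
Iteration 1: 4 < 34 holds -> k = 4 * 2 = 8.
Iteration 2: 8 < 34 holds -> k = 8 * 2 = 16.
Iteration 3: 16 < 34 holds -> k = 16 * 2 = 32.
Iteration 4: 32 < 34 holds -> k = 32 * 2 = 64.
Iteration 5: 64 < 34 fails; recursion stops.
SUM(k) = 4 + 8 + 16 + 32 + 64 = 124.

124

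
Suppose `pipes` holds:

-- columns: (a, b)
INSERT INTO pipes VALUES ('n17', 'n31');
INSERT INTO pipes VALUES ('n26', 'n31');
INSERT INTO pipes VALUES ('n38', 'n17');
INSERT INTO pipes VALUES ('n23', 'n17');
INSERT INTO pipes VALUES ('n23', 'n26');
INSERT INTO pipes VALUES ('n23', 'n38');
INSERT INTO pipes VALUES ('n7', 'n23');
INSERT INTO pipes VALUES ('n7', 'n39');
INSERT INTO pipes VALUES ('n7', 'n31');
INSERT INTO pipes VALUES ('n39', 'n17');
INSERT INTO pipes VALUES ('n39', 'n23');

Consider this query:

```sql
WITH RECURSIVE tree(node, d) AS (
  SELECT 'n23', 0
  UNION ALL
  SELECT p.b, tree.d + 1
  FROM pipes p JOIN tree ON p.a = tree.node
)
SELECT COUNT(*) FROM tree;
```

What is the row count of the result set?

Base: (n23, d=0).
Iteration 1: edges from {n23} -> (n17, d=1), (n26, d=1), (n38, d=1).
Iteration 2: edges from {n17,n26,n38} -> (n17, d=2), (n31, d=2) x2. [UNION ALL keeps all 3 new rows, including repeats]
Iteration 3: edges from {n17,n31} -> (n31, d=3).
Iteration 4: no outgoing edges from {n31}; recursion stops.
Total rows emitted: 8.

8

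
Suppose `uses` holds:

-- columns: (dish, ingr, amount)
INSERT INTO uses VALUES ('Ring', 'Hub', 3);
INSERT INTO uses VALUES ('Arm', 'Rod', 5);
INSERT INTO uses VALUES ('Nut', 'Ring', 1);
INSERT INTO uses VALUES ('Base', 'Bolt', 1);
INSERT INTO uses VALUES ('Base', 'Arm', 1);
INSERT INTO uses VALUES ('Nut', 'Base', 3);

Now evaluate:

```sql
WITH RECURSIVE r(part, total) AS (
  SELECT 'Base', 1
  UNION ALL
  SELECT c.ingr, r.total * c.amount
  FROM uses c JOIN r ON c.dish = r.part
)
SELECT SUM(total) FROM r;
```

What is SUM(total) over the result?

8

Base: (Base, total=1).
Iteration 1: components of {Base} -> Arm = 1*1 = 1, Bolt = 1*1 = 1.
Iteration 2: components of {Arm,Bolt} -> Rod = 1*5 = 5.
Iteration 3: no further components; recursion stops.
SUM(total) = 1 + 1 + 1 + 5 = 8.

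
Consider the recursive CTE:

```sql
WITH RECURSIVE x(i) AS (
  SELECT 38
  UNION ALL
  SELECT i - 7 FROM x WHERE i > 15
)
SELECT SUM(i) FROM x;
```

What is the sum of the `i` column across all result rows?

120

Base: i=38.
Iteration 1: 38 > 15 holds -> i = 38 - 7 = 31.
Iteration 2: 31 > 15 holds -> i = 31 - 7 = 24.
Iteration 3: 24 > 15 holds -> i = 24 - 7 = 17.
Iteration 4: 17 > 15 holds -> i = 17 - 7 = 10.
Iteration 5: 10 > 15 fails; recursion stops.
SUM(i) = 38 + 31 + 24 + 17 + 10 = 120.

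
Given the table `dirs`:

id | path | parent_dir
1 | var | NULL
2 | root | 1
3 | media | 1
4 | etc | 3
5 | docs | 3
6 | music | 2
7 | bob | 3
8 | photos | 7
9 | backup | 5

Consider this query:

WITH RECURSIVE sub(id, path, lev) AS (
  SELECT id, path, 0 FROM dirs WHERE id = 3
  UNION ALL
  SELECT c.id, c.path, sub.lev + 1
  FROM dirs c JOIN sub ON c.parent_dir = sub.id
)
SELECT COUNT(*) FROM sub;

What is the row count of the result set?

6

Base: id=3 (media) at lev 0.
Iteration 1: rows with parent_dir in {3} -> etc (id 4, lev 1), docs (id 5, lev 1), bob (id 7, lev 1).
Iteration 2: rows with parent_dir in {4,5,7} -> photos (id 8, lev 2), backup (id 9, lev 2).
Iteration 3: no rows with parent_dir in {8,9}; recursion stops.
Total rows emitted: 6.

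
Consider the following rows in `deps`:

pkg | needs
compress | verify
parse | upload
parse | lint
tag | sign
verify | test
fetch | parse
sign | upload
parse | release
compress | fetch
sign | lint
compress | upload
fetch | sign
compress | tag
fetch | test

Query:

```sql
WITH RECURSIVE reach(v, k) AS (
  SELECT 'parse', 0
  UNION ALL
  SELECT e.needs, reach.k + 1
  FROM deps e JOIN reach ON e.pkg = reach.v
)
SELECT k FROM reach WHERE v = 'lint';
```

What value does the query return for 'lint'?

Base: (parse, k=0).
Iteration 1: edges from {parse} -> (lint, k=1), (release, k=1), (upload, k=1).
Iteration 2: no outgoing edges from {lint,release,upload}; recursion stops.

1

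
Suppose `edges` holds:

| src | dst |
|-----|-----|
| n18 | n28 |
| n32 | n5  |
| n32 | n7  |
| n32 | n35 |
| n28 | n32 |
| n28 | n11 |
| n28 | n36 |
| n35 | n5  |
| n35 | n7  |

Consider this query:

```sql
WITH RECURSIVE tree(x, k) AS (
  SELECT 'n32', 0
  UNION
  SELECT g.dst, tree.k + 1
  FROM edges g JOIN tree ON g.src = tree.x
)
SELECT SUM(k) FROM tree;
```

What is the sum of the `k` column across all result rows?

7

Base: (n32, k=0).
Iteration 1: edges from {n32} -> (n35, k=1), (n5, k=1), (n7, k=1).
Iteration 2: edges from {n35,n5,n7} -> (n5, k=2), (n7, k=2).
Iteration 3: no outgoing edges from {n5,n7}; recursion stops.
SUM(k) = 0 + 1 + 1 + 1 + 2 + 2 = 7.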